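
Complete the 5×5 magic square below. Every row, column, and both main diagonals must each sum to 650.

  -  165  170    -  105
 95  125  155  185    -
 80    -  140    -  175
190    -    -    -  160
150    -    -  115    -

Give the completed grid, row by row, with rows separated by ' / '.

135 165 170 75 105 / 95 125 155 185 90 / 80 110 140 145 175 / 190 70 100 130 160 / 150 180 85 115 120

Row 2: 95 + 125 + 155 + 185 + ? = 650, so (2,5) = 90.
Column 1: 95 + 80 + 190 + 150 + ? = 650, so (1,1) = 135.
From column 5, 650 − (105 + 90 + 175 + 160) gives (5,5) = 120.
Main diagonal needs 650; the known cells sum to 520, so (4,4) = 130.
From anti-diagonal, 650 − (105 + 185 + 140 + 150) gives (4,2) = 70.
From row 1, 650 − (135 + 165 + 170 + 105) gives (1,4) = 75.
From row 4, 650 − (190 + 70 + 130 + 160) gives (4,3) = 100.
Column 3: 170 + 155 + 140 + 100 + ? = 650, so (5,3) = 85.
From column 4, 650 − (75 + 185 + 130 + 115) gives (3,4) = 145.
Row 3 needs 650; the known cells sum to 540, so (3,2) = 110.
Using row 5: 150 + 85 + 115 + 120 + ? → (5,2) = 650 − 470 = 180.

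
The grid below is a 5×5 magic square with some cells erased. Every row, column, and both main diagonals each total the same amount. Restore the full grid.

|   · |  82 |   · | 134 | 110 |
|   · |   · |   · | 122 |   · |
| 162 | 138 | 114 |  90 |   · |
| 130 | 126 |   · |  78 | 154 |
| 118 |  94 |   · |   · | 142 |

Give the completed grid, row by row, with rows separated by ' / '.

106 82 158 134 110 / 74 150 146 122 98 / 162 138 114 90 86 / 130 126 102 78 154 / 118 94 70 166 142

Anti-diagonal is already complete: 110 + 122 + 114 + 126 + 118 = 590, so that is the magic constant.
Row 3 needs 590; the known cells sum to 504, so (3,5) = 86.
Row 4: 130 + 126 + 78 + 154 + ? = 590, so (4,3) = 102.
From column 2, 590 − (82 + 138 + 126 + 94) gives (2,2) = 150.
Column 4 must total 590; the given cells sum to 424, so (5,4) = 166.
From column 5, 590 − (110 + 86 + 154 + 142) gives (2,5) = 98.
Using main diagonal: 150 + 114 + 78 + 142 + ? → (1,1) = 590 − 484 = 106.
From row 1, 590 − (106 + 82 + 134 + 110) gives (1,3) = 158.
From row 5, 590 − (118 + 94 + 166 + 142) gives (5,3) = 70.
Column 1 must total 590; the given cells sum to 516, so (2,1) = 74.
Column 3 needs 590; the known cells sum to 444, so (2,3) = 146.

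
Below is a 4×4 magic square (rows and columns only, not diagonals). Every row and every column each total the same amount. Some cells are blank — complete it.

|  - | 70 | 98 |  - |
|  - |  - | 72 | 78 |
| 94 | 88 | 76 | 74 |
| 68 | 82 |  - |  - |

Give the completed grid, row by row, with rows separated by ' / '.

80 70 98 84 / 90 92 72 78 / 94 88 76 74 / 68 82 86 96

Row 3 is already complete: 94 + 88 + 76 + 74 = 332, so that is the magic constant.
Column 2: 70 + 88 + 82 + ? = 332, so (2,2) = 92.
Column 3 must total 332; the given cells sum to 246, so (4,3) = 86.
Row 2 must total 332; the given cells sum to 242, so (2,1) = 90.
Row 4 needs 332; the known cells sum to 236, so (4,4) = 96.
Column 1: 90 + 94 + 68 + ? = 332, so (1,1) = 80.
Column 4 must total 332; the given cells sum to 248, so (1,4) = 84.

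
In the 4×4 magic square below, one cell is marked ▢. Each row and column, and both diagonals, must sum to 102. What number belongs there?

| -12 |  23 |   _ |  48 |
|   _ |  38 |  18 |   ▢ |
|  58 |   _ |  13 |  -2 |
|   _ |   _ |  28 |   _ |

Row 1: -12 + 23 + 48 + ? = 102, so (1,3) = 43.
Row 3: 58 + 13 + (-2) + ? = 102, so (3,2) = 33.
Column 2 must total 102; the given cells sum to 94, so (4,2) = 8.
Main diagonal must total 102; the given cells sum to 39, so (4,4) = 63.
From anti-diagonal, 102 − (48 + 18 + 33) gives (4,1) = 3.
Using column 1: -12 + 58 + 3 + ? → (2,1) = 102 − 49 = 53.
Using column 4: 48 + (-2) + 63 + ? → (2,4) = 102 − 109 = -7.

-7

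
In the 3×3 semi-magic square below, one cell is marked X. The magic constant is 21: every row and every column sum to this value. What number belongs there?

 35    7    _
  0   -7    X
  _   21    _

28

From row 1, 21 − (35 + 7) gives (1,3) = -21.
Row 2 needs 21; the known cells sum to -7, so (2,3) = 28.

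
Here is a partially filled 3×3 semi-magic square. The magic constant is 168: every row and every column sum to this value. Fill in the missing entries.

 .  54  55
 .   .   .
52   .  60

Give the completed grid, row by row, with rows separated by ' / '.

59 54 55 / 57 58 53 / 52 56 60

Row 1: 54 + 55 + ? = 168, so (1,1) = 59.
Row 3: 52 + 60 + ? = 168, so (3,2) = 56.
From column 1, 168 − (59 + 52) gives (2,1) = 57.
From column 2, 168 − (54 + 56) gives (2,2) = 58.
Column 3 must total 168; the given cells sum to 115, so (2,3) = 53.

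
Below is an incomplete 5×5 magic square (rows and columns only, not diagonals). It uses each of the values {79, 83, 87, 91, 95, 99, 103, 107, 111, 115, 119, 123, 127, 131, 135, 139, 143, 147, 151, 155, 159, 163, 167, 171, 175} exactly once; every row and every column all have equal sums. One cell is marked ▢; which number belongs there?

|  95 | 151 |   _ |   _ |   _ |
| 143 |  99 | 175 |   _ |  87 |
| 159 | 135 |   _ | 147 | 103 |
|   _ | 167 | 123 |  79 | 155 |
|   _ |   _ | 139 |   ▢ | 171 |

The 25 entries sum to 3175, so each line sums to 3175/5 = 635.
Row 2 must total 635; the given cells sum to 504, so (2,4) = 131.
Row 3 needs 635; the known cells sum to 544, so (3,3) = 91.
Row 4: 167 + 123 + 79 + 155 + ? = 635, so (4,1) = 111.
Column 1: 95 + 143 + 159 + 111 + ? = 635, so (5,1) = 127.
Using column 2: 151 + 99 + 135 + 167 + ? → (5,2) = 635 − 552 = 83.
Column 3 needs 635; the known cells sum to 528, so (1,3) = 107.
From column 5, 635 − (87 + 103 + 155 + 171) gives (1,5) = 119.
Using row 1: 95 + 151 + 107 + 119 + ? → (1,4) = 635 − 472 = 163.
Row 5: 127 + 83 + 139 + 171 + ? = 635, so (5,4) = 115.

115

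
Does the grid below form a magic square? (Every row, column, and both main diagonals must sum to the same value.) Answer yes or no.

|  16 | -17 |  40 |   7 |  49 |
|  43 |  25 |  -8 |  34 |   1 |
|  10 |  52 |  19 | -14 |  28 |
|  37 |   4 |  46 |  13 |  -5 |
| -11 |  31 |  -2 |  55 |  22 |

Row 1: 16 + (-17) + 40 + 7 + 49 = 95.
Row 2: 43 + 25 + (-8) + 34 + 1 = 95.
Row 3: 10 + 52 + 19 + (-14) + 28 = 95.
Row 4: 37 + 4 + 46 + 13 + (-5) = 95.
Row 5: -11 + 31 + (-2) + 55 + 22 = 95.
Column 1: 16 + 43 + 10 + 37 + (-11) = 95.
Column 2: -17 + 25 + 52 + 4 + 31 = 95.
Column 3: 40 + (-8) + 19 + 46 + (-2) = 95.
Column 4: 7 + 34 + (-14) + 13 + 55 = 95.
Column 5: 49 + 1 + 28 + (-5) + 22 = 95.
Main diagonal: 16 + 25 + 19 + 13 + 22 = 95.
Anti-diagonal: 49 + 34 + 19 + 4 + (-11) = 95.
All lines sum to 95.

Yes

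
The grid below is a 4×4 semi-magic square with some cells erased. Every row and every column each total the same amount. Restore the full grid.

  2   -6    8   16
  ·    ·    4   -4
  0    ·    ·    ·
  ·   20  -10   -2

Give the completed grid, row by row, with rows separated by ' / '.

2 -6 8 16 / 6 14 4 -4 / 0 -8 18 10 / 12 20 -10 -2

Row 1 is already complete: 2 + -6 + 8 + 16 = 20, so that is the magic constant.
Using row 4: 20 + (-10) + (-2) + ? → (4,1) = 20 − 8 = 12.
From column 1, 20 − (2 + 0 + 12) gives (2,1) = 6.
From column 3, 20 − (8 + 4 + (-10)) gives (3,3) = 18.
Column 4 must total 20; the given cells sum to 10, so (3,4) = 10.
Using row 2: 6 + 4 + (-4) + ? → (2,2) = 20 − 6 = 14.
Using row 3: 0 + 18 + 10 + ? → (3,2) = 20 − 28 = -8.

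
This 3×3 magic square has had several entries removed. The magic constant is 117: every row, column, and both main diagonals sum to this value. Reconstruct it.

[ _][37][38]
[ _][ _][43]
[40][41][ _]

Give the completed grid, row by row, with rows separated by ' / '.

Using row 1: 37 + 38 + ? → (1,1) = 117 − 75 = 42.
Row 3 must total 117; the given cells sum to 81, so (3,3) = 36.
The remaining cell in column 1 is (2,1) = 117 − 82 = 35.
From column 2, 117 − (37 + 41) gives (2,2) = 39.

42 37 38 / 35 39 43 / 40 41 36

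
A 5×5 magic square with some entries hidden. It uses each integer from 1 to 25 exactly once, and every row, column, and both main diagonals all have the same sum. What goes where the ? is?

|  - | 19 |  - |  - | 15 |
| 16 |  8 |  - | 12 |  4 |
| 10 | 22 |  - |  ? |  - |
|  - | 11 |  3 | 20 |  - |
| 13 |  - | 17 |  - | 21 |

1

The entries are 1 through 25, which sum to 325, so each line sums to 325/5 = 65.
The remaining cell in row 2 is (2,3) = 65 − 40 = 25.
The remaining cell in column 2 is (5,2) = 65 − 60 = 5.
Using anti-diagonal: 15 + 12 + 11 + 13 + ? → (3,3) = 65 − 51 = 14.
The remaining cell in row 5 is (5,4) = 65 − 56 = 9.
Column 3 needs 65; the known cells sum to 59, so (1,3) = 6.
Main diagonal must total 65; the given cells sum to 63, so (1,1) = 2.
The remaining cell in row 1 is (1,4) = 65 − 42 = 23.
The remaining cell in column 1 is (4,1) = 65 − 41 = 24.
From column 4, 65 − (23 + 12 + 20 + 9) gives (3,4) = 1.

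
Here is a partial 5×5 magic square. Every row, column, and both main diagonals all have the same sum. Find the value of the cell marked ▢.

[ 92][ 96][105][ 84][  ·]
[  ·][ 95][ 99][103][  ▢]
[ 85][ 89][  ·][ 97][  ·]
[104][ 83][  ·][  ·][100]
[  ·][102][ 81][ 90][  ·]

Column 2 is complete and sums to 465; that is the magic constant.
Row 1: 92 + 96 + 105 + 84 + ? = 465, so (1,5) = 88.
Column 4: 84 + 103 + 97 + 90 + ? = 465, so (4,4) = 91.
Using row 4: 104 + 83 + 91 + 100 + ? → (4,3) = 465 − 378 = 87.
Column 3 must total 465; the given cells sum to 372, so (3,3) = 93.
From main diagonal, 465 − (92 + 95 + 93 + 91) gives (5,5) = 94.
Anti-diagonal must total 465; the given cells sum to 367, so (5,1) = 98.
Using row 3: 85 + 89 + 93 + 97 + ? → (3,5) = 465 − 364 = 101.
Using column 1: 92 + 85 + 104 + 98 + ? → (2,1) = 465 − 379 = 86.
Column 5: 88 + 101 + 100 + 94 + ? = 465, so (2,5) = 82.

82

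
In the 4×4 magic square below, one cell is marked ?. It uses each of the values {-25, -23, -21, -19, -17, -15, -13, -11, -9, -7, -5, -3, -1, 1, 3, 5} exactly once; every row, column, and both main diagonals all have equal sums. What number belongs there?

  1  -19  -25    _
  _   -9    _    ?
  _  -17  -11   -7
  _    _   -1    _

The 16 entries sum to -160, so each line sums to -160/4 = -40.
Row 1 needs -40; the known cells sum to -43, so (1,4) = 3.
The remaining cell in row 3 is (3,1) = -40 − (-35) = -5.
Column 2 must total -40; the given cells sum to -45, so (4,2) = 5.
Column 3 needs -40; the known cells sum to -37, so (2,3) = -3.
Using main diagonal: 1 + (-9) + (-11) + ? → (4,4) = -40 − (-19) = -21.
Anti-diagonal needs -40; the known cells sum to -17, so (4,1) = -23.
From column 1, -40 − (1 + (-5) + (-23)) gives (2,1) = -13.
Using column 4: 3 + (-7) + (-21) + ? → (2,4) = -40 − (-25) = -15.

-15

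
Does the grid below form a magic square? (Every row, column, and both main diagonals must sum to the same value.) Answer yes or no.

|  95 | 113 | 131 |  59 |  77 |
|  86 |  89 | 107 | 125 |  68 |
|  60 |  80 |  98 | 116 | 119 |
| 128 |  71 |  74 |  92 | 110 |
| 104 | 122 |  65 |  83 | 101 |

Row 1: 95 + 113 + 131 + 59 + 77 = 475.
Row 2: 86 + 89 + 107 + 125 + 68 = 475.
Row 3: 60 + 80 + 98 + 116 + 119 = 473.
Row 4: 128 + 71 + 74 + 92 + 110 = 475.
Row 5: 104 + 122 + 65 + 83 + 101 = 475.
Column 1: 95 + 86 + 60 + 128 + 104 = 473.
Column 2: 113 + 89 + 80 + 71 + 122 = 475.
Column 3: 131 + 107 + 98 + 74 + 65 = 475.
Column 4: 59 + 125 + 116 + 92 + 83 = 475.
Column 5: 77 + 68 + 119 + 110 + 101 = 475.
Main diagonal: 95 + 89 + 98 + 92 + 101 = 475.
Anti-diagonal: 77 + 125 + 98 + 71 + 104 = 475.

No — row 3 sums to 473 but row 1 sums to 475.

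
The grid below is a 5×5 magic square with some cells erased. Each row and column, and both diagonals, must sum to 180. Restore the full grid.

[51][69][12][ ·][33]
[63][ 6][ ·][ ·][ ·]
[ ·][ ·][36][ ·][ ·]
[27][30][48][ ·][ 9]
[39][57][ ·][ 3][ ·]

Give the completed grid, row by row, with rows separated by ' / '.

Using row 1: 51 + 69 + 12 + 33 + ? → (1,4) = 180 − 165 = 15.
From row 4, 180 − (27 + 30 + 48 + 9) gives (4,4) = 66.
From column 1, 180 − (51 + 63 + 27 + 39) gives (3,1) = 0.
The remaining cell in column 2 is (3,2) = 180 − 162 = 18.
From main diagonal, 180 − (51 + 6 + 36 + 66) gives (5,5) = 21.
Using anti-diagonal: 33 + 36 + 30 + 39 + ? → (2,4) = 180 − 138 = 42.
From row 5, 180 − (39 + 57 + 3 + 21) gives (5,3) = 60.
Column 3 needs 180; the known cells sum to 156, so (2,3) = 24.
From column 4, 180 − (15 + 42 + 66 + 3) gives (3,4) = 54.
Row 2 must total 180; the given cells sum to 135, so (2,5) = 45.
Row 3: 0 + 18 + 36 + 54 + ? = 180, so (3,5) = 72.

51 69 12 15 33 / 63 6 24 42 45 / 0 18 36 54 72 / 27 30 48 66 9 / 39 57 60 3 21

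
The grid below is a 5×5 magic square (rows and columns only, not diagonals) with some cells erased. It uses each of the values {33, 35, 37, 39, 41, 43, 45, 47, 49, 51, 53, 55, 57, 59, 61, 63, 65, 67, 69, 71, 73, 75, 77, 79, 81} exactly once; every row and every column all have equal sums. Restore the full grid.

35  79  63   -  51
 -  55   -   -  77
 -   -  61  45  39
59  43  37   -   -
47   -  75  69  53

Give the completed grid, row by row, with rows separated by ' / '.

The 25 entries sum to 1425, so each line sums to 1425/5 = 285.
The remaining cell in row 1 is (1,4) = 285 − 228 = 57.
The remaining cell in row 5 is (5,2) = 285 − 244 = 41.
From column 2, 285 − (79 + 55 + 43 + 41) gives (3,2) = 67.
Column 3 needs 285; the known cells sum to 236, so (2,3) = 49.
Column 5 needs 285; the known cells sum to 220, so (4,5) = 65.
The remaining cell in row 3 is (3,1) = 285 − 212 = 73.
Row 4 needs 285; the known cells sum to 204, so (4,4) = 81.
Using column 1: 35 + 73 + 59 + 47 + ? → (2,1) = 285 − 214 = 71.
The remaining cell in column 4 is (2,4) = 285 − 252 = 33.

35 79 63 57 51 / 71 55 49 33 77 / 73 67 61 45 39 / 59 43 37 81 65 / 47 41 75 69 53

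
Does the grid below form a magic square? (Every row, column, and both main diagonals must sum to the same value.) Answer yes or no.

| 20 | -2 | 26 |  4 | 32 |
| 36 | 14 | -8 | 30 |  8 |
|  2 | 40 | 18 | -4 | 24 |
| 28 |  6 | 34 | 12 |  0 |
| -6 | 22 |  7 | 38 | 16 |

Row 1: 20 + (-2) + 26 + 4 + 32 = 80.
Row 2: 36 + 14 + (-8) + 30 + 8 = 80.
Row 3: 2 + 40 + 18 + (-4) + 24 = 80.
Row 4: 28 + 6 + 34 + 12 + 0 = 80.
Row 5: -6 + 22 + 7 + 38 + 16 = 77.
Column 1: 20 + 36 + 2 + 28 + (-6) = 80.
Column 2: -2 + 14 + 40 + 6 + 22 = 80.
Column 3: 26 + (-8) + 18 + 34 + 7 = 77.
Column 4: 4 + 30 + (-4) + 12 + 38 = 80.
Column 5: 32 + 8 + 24 + 0 + 16 = 80.
Main diagonal: 20 + 14 + 18 + 12 + 16 = 80.
Anti-diagonal: 32 + 30 + 18 + 6 + (-6) = 80.

No — column 3 sums to 77 but main diagonal sums to 80.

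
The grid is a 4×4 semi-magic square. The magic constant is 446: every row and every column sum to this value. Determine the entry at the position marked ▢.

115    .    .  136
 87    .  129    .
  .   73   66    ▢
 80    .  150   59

143

Row 4: 80 + 150 + 59 + ? = 446, so (4,2) = 157.
Column 1 needs 446; the known cells sum to 282, so (3,1) = 164.
Using column 3: 129 + 66 + 150 + ? → (1,3) = 446 − 345 = 101.
Row 1 needs 446; the known cells sum to 352, so (1,2) = 94.
Using row 3: 164 + 73 + 66 + ? → (3,4) = 446 − 303 = 143.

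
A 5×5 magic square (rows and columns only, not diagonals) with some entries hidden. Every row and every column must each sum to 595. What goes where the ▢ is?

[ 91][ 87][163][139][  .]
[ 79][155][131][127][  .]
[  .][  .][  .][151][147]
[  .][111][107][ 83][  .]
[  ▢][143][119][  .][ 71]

167

From row 1, 595 − (91 + 87 + 163 + 139) gives (1,5) = 115.
The remaining cell in row 2 is (2,5) = 595 − 492 = 103.
The remaining cell in column 2 is (3,2) = 595 − 496 = 99.
Column 3 must total 595; the given cells sum to 520, so (3,3) = 75.
From column 4, 595 − (139 + 127 + 151 + 83) gives (5,4) = 95.
Column 5: 115 + 103 + 147 + 71 + ? = 595, so (4,5) = 159.
Row 3: 99 + 75 + 151 + 147 + ? = 595, so (3,1) = 123.
Row 4: 111 + 107 + 83 + 159 + ? = 595, so (4,1) = 135.
The remaining cell in row 5 is (5,1) = 595 − 428 = 167.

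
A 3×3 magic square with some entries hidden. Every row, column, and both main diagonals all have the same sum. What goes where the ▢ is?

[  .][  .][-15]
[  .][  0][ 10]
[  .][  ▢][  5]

Column 3 is complete and sums to 0; that is the magic constant.
Row 2 needs 0; the known cells sum to 10, so (2,1) = -10.
Main diagonal must total 0; the given cells sum to 5, so (1,1) = -5.
Using anti-diagonal: -15 + 0 + ? → (3,1) = 0 − (-15) = 15.
From row 1, 0 − (-5 + (-15)) gives (1,2) = 20.
Row 3 must total 0; the given cells sum to 20, so (3,2) = -20.

-20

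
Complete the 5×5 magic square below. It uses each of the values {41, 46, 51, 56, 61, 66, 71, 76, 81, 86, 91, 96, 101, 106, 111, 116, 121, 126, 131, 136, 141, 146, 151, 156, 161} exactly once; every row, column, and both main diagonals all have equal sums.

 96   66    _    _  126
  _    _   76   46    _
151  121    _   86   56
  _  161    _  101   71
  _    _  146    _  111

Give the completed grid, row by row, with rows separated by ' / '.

96 66 61 156 126 / 136 106 76 46 141 / 151 121 91 86 56 / 41 161 131 101 71 / 81 51 146 116 111

The 25 entries sum to 2525, so each line sums to 2525/5 = 505.
Row 3: 151 + 121 + 86 + 56 + ? = 505, so (3,3) = 91.
Column 5: 126 + 56 + 71 + 111 + ? = 505, so (2,5) = 141.
The remaining cell in main diagonal is (2,2) = 505 − 399 = 106.
Anti-diagonal must total 505; the given cells sum to 424, so (5,1) = 81.
Using row 2: 106 + 76 + 46 + 141 + ? → (2,1) = 505 − 369 = 136.
The remaining cell in column 1 is (4,1) = 505 − 464 = 41.
The remaining cell in column 2 is (5,2) = 505 − 454 = 51.
The remaining cell in row 4 is (4,3) = 505 − 374 = 131.
Row 5: 81 + 51 + 146 + 111 + ? = 505, so (5,4) = 116.
The remaining cell in column 3 is (1,3) = 505 − 444 = 61.
Column 4 must total 505; the given cells sum to 349, so (1,4) = 156.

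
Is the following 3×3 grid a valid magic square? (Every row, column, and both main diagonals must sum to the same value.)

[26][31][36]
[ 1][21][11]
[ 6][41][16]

Row 1: 26 + 31 + 36 = 93.
Row 2: 1 + 21 + 11 = 33.
Row 3: 6 + 41 + 16 = 63.
Column 1: 26 + 1 + 6 = 33.
Column 2: 31 + 21 + 41 = 93.
Column 3: 36 + 11 + 16 = 63.
Main diagonal: 26 + 21 + 16 = 63.
Anti-diagonal: 36 + 21 + 6 = 63.

No — anti-diagonal sums to 63 but column 1 sums to 33.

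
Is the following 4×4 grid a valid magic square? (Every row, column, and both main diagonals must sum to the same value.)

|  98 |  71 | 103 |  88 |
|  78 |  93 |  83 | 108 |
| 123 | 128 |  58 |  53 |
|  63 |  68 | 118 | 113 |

No — column 2 sums to 360 but row 4 sums to 362.

Row 1: 98 + 71 + 103 + 88 = 360.
Row 2: 78 + 93 + 83 + 108 = 362.
Row 3: 123 + 128 + 58 + 53 = 362.
Row 4: 63 + 68 + 118 + 113 = 362.
Column 1: 98 + 78 + 123 + 63 = 362.
Column 2: 71 + 93 + 128 + 68 = 360.
Column 3: 103 + 83 + 58 + 118 = 362.
Column 4: 88 + 108 + 53 + 113 = 362.
Main diagonal: 98 + 93 + 58 + 113 = 362.
Anti-diagonal: 88 + 83 + 128 + 63 = 362.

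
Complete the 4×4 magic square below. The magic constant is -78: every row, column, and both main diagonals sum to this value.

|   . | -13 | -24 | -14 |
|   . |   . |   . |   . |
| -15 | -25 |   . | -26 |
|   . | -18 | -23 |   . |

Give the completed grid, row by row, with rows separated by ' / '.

Row 1 needs -78; the known cells sum to -51, so (1,1) = -27.
From row 3, -78 − (-15 + (-25) + (-26)) gives (3,3) = -12.
Column 2 needs -78; the known cells sum to -56, so (2,2) = -22.
From column 3, -78 − (-24 + (-12) + (-23)) gives (2,3) = -19.
Using main diagonal: -27 + (-22) + (-12) + ? → (4,4) = -78 − (-61) = -17.
The remaining cell in anti-diagonal is (4,1) = -78 − (-58) = -20.
From column 1, -78 − (-27 + (-15) + (-20)) gives (2,1) = -16.
Column 4 must total -78; the given cells sum to -57, so (2,4) = -21.

-27 -13 -24 -14 / -16 -22 -19 -21 / -15 -25 -12 -26 / -20 -18 -23 -17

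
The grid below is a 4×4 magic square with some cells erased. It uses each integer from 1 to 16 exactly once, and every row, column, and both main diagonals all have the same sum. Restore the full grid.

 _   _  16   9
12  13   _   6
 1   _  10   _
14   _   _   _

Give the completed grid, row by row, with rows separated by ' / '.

The entries are 1 through 16, which sum to 136, so each line sums to 136/4 = 34.
Row 2: 12 + 13 + 6 + ? = 34, so (2,3) = 3.
Column 1 needs 34; the known cells sum to 27, so (1,1) = 7.
Using column 3: 16 + 3 + 10 + ? → (4,3) = 34 − 29 = 5.
Main diagonal needs 34; the known cells sum to 30, so (4,4) = 4.
From anti-diagonal, 34 − (9 + 3 + 14) gives (3,2) = 8.
Row 1 needs 34; the known cells sum to 32, so (1,2) = 2.
Using row 3: 1 + 8 + 10 + ? → (3,4) = 34 − 19 = 15.
The remaining cell in row 4 is (4,2) = 34 − 23 = 11.

7 2 16 9 / 12 13 3 6 / 1 8 10 15 / 14 11 5 4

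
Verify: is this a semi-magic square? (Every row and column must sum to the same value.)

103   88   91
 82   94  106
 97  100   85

Row 1: 103 + 88 + 91 = 282.
Row 2: 82 + 94 + 106 = 282.
Row 3: 97 + 100 + 85 = 282.
Column 1: 103 + 82 + 97 = 282.
Column 2: 88 + 94 + 100 = 282.
Column 3: 91 + 106 + 85 = 282.
All lines sum to 282.

Yes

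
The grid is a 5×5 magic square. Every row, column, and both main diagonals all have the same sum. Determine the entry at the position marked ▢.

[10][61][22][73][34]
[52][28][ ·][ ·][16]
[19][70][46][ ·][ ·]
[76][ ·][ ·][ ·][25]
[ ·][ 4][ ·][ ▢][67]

31

Row 1 is complete and sums to 200; that is the magic constant.
The remaining cell in column 1 is (5,1) = 200 − 157 = 43.
Column 2: 61 + 28 + 70 + 4 + ? = 200, so (4,2) = 37.
Column 5: 34 + 16 + 25 + 67 + ? = 200, so (3,5) = 58.
The remaining cell in main diagonal is (4,4) = 200 − 151 = 49.
From anti-diagonal, 200 − (34 + 46 + 37 + 43) gives (2,4) = 40.
Row 2: 52 + 28 + 40 + 16 + ? = 200, so (2,3) = 64.
Row 3: 19 + 70 + 46 + 58 + ? = 200, so (3,4) = 7.
Row 4 must total 200; the given cells sum to 187, so (4,3) = 13.
Column 3 must total 200; the given cells sum to 145, so (5,3) = 55.
Using column 4: 73 + 40 + 7 + 49 + ? → (5,4) = 200 − 169 = 31.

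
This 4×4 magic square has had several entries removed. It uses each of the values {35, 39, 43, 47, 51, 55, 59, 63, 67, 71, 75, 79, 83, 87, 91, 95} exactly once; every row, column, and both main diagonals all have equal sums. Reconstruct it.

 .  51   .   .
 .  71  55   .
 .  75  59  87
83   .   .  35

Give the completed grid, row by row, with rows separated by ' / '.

95 51 67 47 / 43 71 55 91 / 39 75 59 87 / 83 63 79 35

The 16 entries sum to 1040, so each line sums to 1040/4 = 260.
Row 3 needs 260; the known cells sum to 221, so (3,1) = 39.
From column 2, 260 − (51 + 71 + 75) gives (4,2) = 63.
Main diagonal: 71 + 59 + 35 + ? = 260, so (1,1) = 95.
Anti-diagonal: 55 + 75 + 83 + ? = 260, so (1,4) = 47.
The remaining cell in row 1 is (1,3) = 260 − 193 = 67.
Row 4 must total 260; the given cells sum to 181, so (4,3) = 79.
The remaining cell in column 1 is (2,1) = 260 − 217 = 43.
From column 4, 260 − (47 + 87 + 35) gives (2,4) = 91.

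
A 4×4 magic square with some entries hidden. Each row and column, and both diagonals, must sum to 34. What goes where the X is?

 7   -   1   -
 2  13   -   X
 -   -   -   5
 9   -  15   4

11

Row 4 must total 34; the given cells sum to 28, so (4,2) = 6.
The remaining cell in column 1 is (3,1) = 34 − 18 = 16.
Using main diagonal: 7 + 13 + 4 + ? → (3,3) = 34 − 24 = 10.
The remaining cell in row 3 is (3,2) = 34 − 31 = 3.
Column 2 needs 34; the known cells sum to 22, so (1,2) = 12.
Column 3: 1 + 10 + 15 + ? = 34, so (2,3) = 8.
Anti-diagonal needs 34; the known cells sum to 20, so (1,4) = 14.
Row 2: 2 + 13 + 8 + ? = 34, so (2,4) = 11.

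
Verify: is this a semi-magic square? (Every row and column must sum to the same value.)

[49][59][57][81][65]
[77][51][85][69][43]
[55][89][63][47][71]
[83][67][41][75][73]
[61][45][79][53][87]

No — column 3 sums to 325 but column 2 sums to 311.

Row 1: 49 + 59 + 57 + 81 + 65 = 311.
Row 2: 77 + 51 + 85 + 69 + 43 = 325.
Row 3: 55 + 89 + 63 + 47 + 71 = 325.
Row 4: 83 + 67 + 41 + 75 + 73 = 339.
Row 5: 61 + 45 + 79 + 53 + 87 = 325.
Column 1: 49 + 77 + 55 + 83 + 61 = 325.
Column 2: 59 + 51 + 89 + 67 + 45 = 311.
Column 3: 57 + 85 + 63 + 41 + 79 = 325.
Column 4: 81 + 69 + 47 + 75 + 53 = 325.
Column 5: 65 + 43 + 71 + 73 + 87 = 339.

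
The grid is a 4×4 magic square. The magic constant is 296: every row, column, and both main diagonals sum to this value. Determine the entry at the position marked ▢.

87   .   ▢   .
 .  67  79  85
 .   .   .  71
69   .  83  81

73

From row 2, 296 − (67 + 79 + 85) gives (2,1) = 65.
Row 4: 69 + 83 + 81 + ? = 296, so (4,2) = 63.
Column 1: 87 + 65 + 69 + ? = 296, so (3,1) = 75.
Column 4 must total 296; the given cells sum to 237, so (1,4) = 59.
Using main diagonal: 87 + 67 + 81 + ? → (3,3) = 296 − 235 = 61.
The remaining cell in anti-diagonal is (3,2) = 296 − 207 = 89.
From column 2, 296 − (67 + 89 + 63) gives (1,2) = 77.
Using column 3: 79 + 61 + 83 + ? → (1,3) = 296 − 223 = 73.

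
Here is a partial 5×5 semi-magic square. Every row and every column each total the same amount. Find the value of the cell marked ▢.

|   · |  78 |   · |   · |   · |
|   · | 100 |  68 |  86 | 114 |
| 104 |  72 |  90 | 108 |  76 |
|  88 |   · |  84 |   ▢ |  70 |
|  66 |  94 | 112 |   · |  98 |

Row 3 is complete and sums to 450; that is the magic constant.
Using row 2: 100 + 68 + 86 + 114 + ? → (2,1) = 450 − 368 = 82.
From row 5, 450 − (66 + 94 + 112 + 98) gives (5,4) = 80.
Column 1 needs 450; the known cells sum to 340, so (1,1) = 110.
Column 2 must total 450; the given cells sum to 344, so (4,2) = 106.
From column 3, 450 − (68 + 90 + 84 + 112) gives (1,3) = 96.
Column 5 needs 450; the known cells sum to 358, so (1,5) = 92.
The remaining cell in row 1 is (1,4) = 450 − 376 = 74.
Row 4 must total 450; the given cells sum to 348, so (4,4) = 102.

102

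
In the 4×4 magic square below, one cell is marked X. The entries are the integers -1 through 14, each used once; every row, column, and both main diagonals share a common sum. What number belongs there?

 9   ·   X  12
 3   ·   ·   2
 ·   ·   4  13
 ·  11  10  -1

The entries are -1 through 14, which sum to 104, so each line sums to 104/4 = 26.
The remaining cell in row 4 is (4,1) = 26 − 20 = 6.
From column 1, 26 − (9 + 3 + 6) gives (3,1) = 8.
From main diagonal, 26 − (9 + 4 + (-1)) gives (2,2) = 14.
Row 2 must total 26; the given cells sum to 19, so (2,3) = 7.
From row 3, 26 − (8 + 4 + 13) gives (3,2) = 1.
The remaining cell in column 2 is (1,2) = 26 − 26 = 0.
From column 3, 26 − (7 + 4 + 10) gives (1,3) = 5.

5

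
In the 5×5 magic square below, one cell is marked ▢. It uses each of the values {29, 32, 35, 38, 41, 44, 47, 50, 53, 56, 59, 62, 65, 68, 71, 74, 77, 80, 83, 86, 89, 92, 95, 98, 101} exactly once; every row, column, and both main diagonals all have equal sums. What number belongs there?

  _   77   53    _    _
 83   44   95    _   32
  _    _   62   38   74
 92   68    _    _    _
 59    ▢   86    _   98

The 25 entries sum to 1625, so each line sums to 1625/5 = 325.
Using row 2: 83 + 44 + 95 + 32 + ? → (2,4) = 325 − 254 = 71.
Column 3 must total 325; the given cells sum to 296, so (4,3) = 29.
Anti-diagonal: 71 + 62 + 68 + 59 + ? = 325, so (1,5) = 65.
From column 5, 325 − (65 + 32 + 74 + 98) gives (4,5) = 56.
Row 4 must total 325; the given cells sum to 245, so (4,4) = 80.
Main diagonal must total 325; the given cells sum to 284, so (1,1) = 41.
The remaining cell in row 1 is (1,4) = 325 − 236 = 89.
Using column 1: 41 + 83 + 92 + 59 + ? → (3,1) = 325 − 275 = 50.
Column 4 needs 325; the known cells sum to 278, so (5,4) = 47.
The remaining cell in row 3 is (3,2) = 325 − 224 = 101.
Row 5: 59 + 86 + 47 + 98 + ? = 325, so (5,2) = 35.

35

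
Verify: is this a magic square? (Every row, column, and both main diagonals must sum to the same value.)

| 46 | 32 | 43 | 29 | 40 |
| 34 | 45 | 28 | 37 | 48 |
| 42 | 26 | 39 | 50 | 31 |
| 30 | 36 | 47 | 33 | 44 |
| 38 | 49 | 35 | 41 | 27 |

No — column 2 sums to 188 but column 1 sums to 190.

Row 1: 46 + 32 + 43 + 29 + 40 = 190.
Row 2: 34 + 45 + 28 + 37 + 48 = 192.
Row 3: 42 + 26 + 39 + 50 + 31 = 188.
Row 4: 30 + 36 + 47 + 33 + 44 = 190.
Row 5: 38 + 49 + 35 + 41 + 27 = 190.
Column 1: 46 + 34 + 42 + 30 + 38 = 190.
Column 2: 32 + 45 + 26 + 36 + 49 = 188.
Column 3: 43 + 28 + 39 + 47 + 35 = 192.
Column 4: 29 + 37 + 50 + 33 + 41 = 190.
Column 5: 40 + 48 + 31 + 44 + 27 = 190.
Main diagonal: 46 + 45 + 39 + 33 + 27 = 190.
Anti-diagonal: 40 + 37 + 39 + 36 + 38 = 190.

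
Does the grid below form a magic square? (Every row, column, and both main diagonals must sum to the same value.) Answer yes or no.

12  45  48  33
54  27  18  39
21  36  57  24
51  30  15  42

Row 1: 12 + 45 + 48 + 33 = 138.
Row 2: 54 + 27 + 18 + 39 = 138.
Row 3: 21 + 36 + 57 + 24 = 138.
Row 4: 51 + 30 + 15 + 42 = 138.
Column 1: 12 + 54 + 21 + 51 = 138.
Column 2: 45 + 27 + 36 + 30 = 138.
Column 3: 48 + 18 + 57 + 15 = 138.
Column 4: 33 + 39 + 24 + 42 = 138.
Main diagonal: 12 + 27 + 57 + 42 = 138.
Anti-diagonal: 33 + 18 + 36 + 51 = 138.
All lines sum to 138.

Yes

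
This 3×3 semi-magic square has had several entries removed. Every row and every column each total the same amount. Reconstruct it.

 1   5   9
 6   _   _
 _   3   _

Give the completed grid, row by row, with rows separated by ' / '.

Row 1 is already complete: 1 + 5 + 9 = 15, so that is the magic constant.
Column 1 needs 15; the known cells sum to 7, so (3,1) = 8.
Using column 2: 5 + 3 + ? → (2,2) = 15 − 8 = 7.
Row 2 needs 15; the known cells sum to 13, so (2,3) = 2.
Row 3: 8 + 3 + ? = 15, so (3,3) = 4.

1 5 9 / 6 7 2 / 8 3 4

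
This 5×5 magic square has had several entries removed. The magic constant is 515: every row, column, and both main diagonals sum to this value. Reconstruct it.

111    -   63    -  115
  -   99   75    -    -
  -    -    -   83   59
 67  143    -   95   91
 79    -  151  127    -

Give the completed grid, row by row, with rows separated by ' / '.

Using row 4: 67 + 143 + 95 + 91 + ? → (4,3) = 515 − 396 = 119.
Column 3 must total 515; the given cells sum to 408, so (3,3) = 107.
Main diagonal needs 515; the known cells sum to 412, so (5,5) = 103.
The remaining cell in anti-diagonal is (2,4) = 515 − 444 = 71.
Row 5: 79 + 151 + 127 + 103 + ? = 515, so (5,2) = 55.
Column 4: 71 + 83 + 95 + 127 + ? = 515, so (1,4) = 139.
Column 5 must total 515; the given cells sum to 368, so (2,5) = 147.
The remaining cell in row 1 is (1,2) = 515 − 428 = 87.
Row 2 needs 515; the known cells sum to 392, so (2,1) = 123.
The remaining cell in column 1 is (3,1) = 515 − 380 = 135.
Column 2: 87 + 99 + 143 + 55 + ? = 515, so (3,2) = 131.

111 87 63 139 115 / 123 99 75 71 147 / 135 131 107 83 59 / 67 143 119 95 91 / 79 55 151 127 103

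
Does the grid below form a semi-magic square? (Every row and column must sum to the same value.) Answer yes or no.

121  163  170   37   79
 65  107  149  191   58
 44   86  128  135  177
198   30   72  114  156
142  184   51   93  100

Yes

Row 1: 121 + 163 + 170 + 37 + 79 = 570.
Row 2: 65 + 107 + 149 + 191 + 58 = 570.
Row 3: 44 + 86 + 128 + 135 + 177 = 570.
Row 4: 198 + 30 + 72 + 114 + 156 = 570.
Row 5: 142 + 184 + 51 + 93 + 100 = 570.
Column 1: 121 + 65 + 44 + 198 + 142 = 570.
Column 2: 163 + 107 + 86 + 30 + 184 = 570.
Column 3: 170 + 149 + 128 + 72 + 51 = 570.
Column 4: 37 + 191 + 135 + 114 + 93 = 570.
Column 5: 79 + 58 + 177 + 156 + 100 = 570.
All lines sum to 570.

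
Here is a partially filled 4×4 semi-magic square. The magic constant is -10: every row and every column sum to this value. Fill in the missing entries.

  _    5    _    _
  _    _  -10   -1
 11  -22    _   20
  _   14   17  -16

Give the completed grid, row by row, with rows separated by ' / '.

From row 3, -10 − (11 + (-22) + 20) gives (3,3) = -19.
From row 4, -10 − (14 + 17 + (-16)) gives (4,1) = -25.
From column 2, -10 − (5 + (-22) + 14) gives (2,2) = -7.
Column 3 needs -10; the known cells sum to -12, so (1,3) = 2.
Column 4: -1 + 20 + (-16) + ? = -10, so (1,4) = -13.
The remaining cell in row 1 is (1,1) = -10 − (-6) = -4.
From row 2, -10 − (-7 + (-10) + (-1)) gives (2,1) = 8.

-4 5 2 -13 / 8 -7 -10 -1 / 11 -22 -19 20 / -25 14 17 -16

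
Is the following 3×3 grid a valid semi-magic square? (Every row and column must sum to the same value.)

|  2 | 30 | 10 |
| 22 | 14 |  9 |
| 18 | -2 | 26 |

No — row 3 sums to 42 but column 3 sums to 45.

Row 1: 2 + 30 + 10 = 42.
Row 2: 22 + 14 + 9 = 45.
Row 3: 18 + (-2) + 26 = 42.
Column 1: 2 + 22 + 18 = 42.
Column 2: 30 + 14 + (-2) = 42.
Column 3: 10 + 9 + 26 = 45.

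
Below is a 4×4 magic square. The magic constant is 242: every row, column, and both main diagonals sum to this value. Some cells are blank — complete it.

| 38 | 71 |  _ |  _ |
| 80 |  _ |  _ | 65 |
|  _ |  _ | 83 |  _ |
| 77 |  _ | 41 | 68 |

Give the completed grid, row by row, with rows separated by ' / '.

From row 4, 242 − (77 + 41 + 68) gives (4,2) = 56.
From column 1, 242 − (38 + 80 + 77) gives (3,1) = 47.
Main diagonal needs 242; the known cells sum to 189, so (2,2) = 53.
The remaining cell in row 2 is (2,3) = 242 − 198 = 44.
The remaining cell in column 2 is (3,2) = 242 − 180 = 62.
Column 3 must total 242; the given cells sum to 168, so (1,3) = 74.
Using anti-diagonal: 44 + 62 + 77 + ? → (1,4) = 242 − 183 = 59.
Row 3 must total 242; the given cells sum to 192, so (3,4) = 50.

38 71 74 59 / 80 53 44 65 / 47 62 83 50 / 77 56 41 68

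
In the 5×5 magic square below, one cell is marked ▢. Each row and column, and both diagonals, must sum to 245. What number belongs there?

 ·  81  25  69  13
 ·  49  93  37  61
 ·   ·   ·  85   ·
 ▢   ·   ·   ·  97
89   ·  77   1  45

From row 1, 245 − (81 + 25 + 69 + 13) gives (1,1) = 57.
The remaining cell in row 2 is (2,1) = 245 − 240 = 5.
Using row 5: 89 + 77 + 1 + 45 + ? → (5,2) = 245 − 212 = 33.
The remaining cell in column 4 is (4,4) = 245 − 192 = 53.
The remaining cell in column 5 is (3,5) = 245 − 216 = 29.
Main diagonal must total 245; the given cells sum to 204, so (3,3) = 41.
Anti-diagonal must total 245; the given cells sum to 180, so (4,2) = 65.
Column 2 needs 245; the known cells sum to 228, so (3,2) = 17.
Using column 3: 25 + 93 + 41 + 77 + ? → (4,3) = 245 − 236 = 9.
Using row 3: 17 + 41 + 85 + 29 + ? → (3,1) = 245 − 172 = 73.
Row 4: 65 + 9 + 53 + 97 + ? = 245, so (4,1) = 21.

21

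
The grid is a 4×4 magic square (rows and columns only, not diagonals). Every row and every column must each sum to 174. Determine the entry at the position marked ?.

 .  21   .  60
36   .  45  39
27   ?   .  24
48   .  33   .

Row 2: 36 + 45 + 39 + ? = 174, so (2,2) = 54.
Using column 1: 36 + 27 + 48 + ? → (1,1) = 174 − 111 = 63.
Column 4: 60 + 39 + 24 + ? = 174, so (4,4) = 51.
Row 1 needs 174; the known cells sum to 144, so (1,3) = 30.
Row 4 must total 174; the given cells sum to 132, so (4,2) = 42.
Column 2: 21 + 54 + 42 + ? = 174, so (3,2) = 57.

57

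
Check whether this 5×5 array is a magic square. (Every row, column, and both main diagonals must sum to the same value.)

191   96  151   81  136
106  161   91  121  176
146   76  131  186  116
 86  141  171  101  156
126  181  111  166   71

Yes

Row 1: 191 + 96 + 151 + 81 + 136 = 655.
Row 2: 106 + 161 + 91 + 121 + 176 = 655.
Row 3: 146 + 76 + 131 + 186 + 116 = 655.
Row 4: 86 + 141 + 171 + 101 + 156 = 655.
Row 5: 126 + 181 + 111 + 166 + 71 = 655.
Column 1: 191 + 106 + 146 + 86 + 126 = 655.
Column 2: 96 + 161 + 76 + 141 + 181 = 655.
Column 3: 151 + 91 + 131 + 171 + 111 = 655.
Column 4: 81 + 121 + 186 + 101 + 166 = 655.
Column 5: 136 + 176 + 116 + 156 + 71 = 655.
Main diagonal: 191 + 161 + 131 + 101 + 71 = 655.
Anti-diagonal: 136 + 121 + 131 + 141 + 126 = 655.
All lines sum to 655.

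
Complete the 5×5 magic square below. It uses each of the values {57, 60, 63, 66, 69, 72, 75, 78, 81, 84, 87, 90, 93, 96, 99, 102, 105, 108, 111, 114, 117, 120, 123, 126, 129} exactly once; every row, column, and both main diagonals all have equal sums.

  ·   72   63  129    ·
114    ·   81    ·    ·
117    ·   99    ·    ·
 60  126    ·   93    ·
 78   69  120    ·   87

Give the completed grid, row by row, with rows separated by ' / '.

The 25 entries sum to 2325, so each line sums to 2325/5 = 465.
Row 5 must total 465; the given cells sum to 354, so (5,4) = 111.
Column 1: 114 + 117 + 60 + 78 + ? = 465, so (1,1) = 96.
The remaining cell in column 3 is (4,3) = 465 − 363 = 102.
Using main diagonal: 96 + 99 + 93 + 87 + ? → (2,2) = 465 − 375 = 90.
Row 1 needs 465; the known cells sum to 360, so (1,5) = 105.
The remaining cell in row 4 is (4,5) = 465 − 381 = 84.
Column 2 needs 465; the known cells sum to 357, so (3,2) = 108.
Anti-diagonal needs 465; the known cells sum to 408, so (2,4) = 57.
Row 2 needs 465; the known cells sum to 342, so (2,5) = 123.
From column 4, 465 − (129 + 57 + 93 + 111) gives (3,4) = 75.
Column 5: 105 + 123 + 84 + 87 + ? = 465, so (3,5) = 66.

96 72 63 129 105 / 114 90 81 57 123 / 117 108 99 75 66 / 60 126 102 93 84 / 78 69 120 111 87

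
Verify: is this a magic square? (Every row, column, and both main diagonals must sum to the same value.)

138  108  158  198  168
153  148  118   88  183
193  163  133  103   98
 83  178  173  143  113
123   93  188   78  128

No — row 5 sums to 610 but main diagonal sums to 690.

Row 1: 138 + 108 + 158 + 198 + 168 = 770.
Row 2: 153 + 148 + 118 + 88 + 183 = 690.
Row 3: 193 + 163 + 133 + 103 + 98 = 690.
Row 4: 83 + 178 + 173 + 143 + 113 = 690.
Row 5: 123 + 93 + 188 + 78 + 128 = 610.
Column 1: 138 + 153 + 193 + 83 + 123 = 690.
Column 2: 108 + 148 + 163 + 178 + 93 = 690.
Column 3: 158 + 118 + 133 + 173 + 188 = 770.
Column 4: 198 + 88 + 103 + 143 + 78 = 610.
Column 5: 168 + 183 + 98 + 113 + 128 = 690.
Main diagonal: 138 + 148 + 133 + 143 + 128 = 690.
Anti-diagonal: 168 + 88 + 133 + 178 + 123 = 690.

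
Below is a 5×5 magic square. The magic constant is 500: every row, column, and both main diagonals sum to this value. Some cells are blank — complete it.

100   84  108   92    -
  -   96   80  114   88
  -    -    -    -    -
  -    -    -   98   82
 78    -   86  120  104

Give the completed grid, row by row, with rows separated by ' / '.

100 84 108 92 116 / 122 96 80 114 88 / 94 118 102 76 110 / 106 90 124 98 82 / 78 112 86 120 104

Row 1 needs 500; the known cells sum to 384, so (1,5) = 116.
Row 2: 96 + 80 + 114 + 88 + ? = 500, so (2,1) = 122.
Row 5 needs 500; the known cells sum to 388, so (5,2) = 112.
Using column 4: 92 + 114 + 98 + 120 + ? → (3,4) = 500 − 424 = 76.
Using column 5: 116 + 88 + 82 + 104 + ? → (3,5) = 500 − 390 = 110.
Using main diagonal: 100 + 96 + 98 + 104 + ? → (3,3) = 500 − 398 = 102.
Using anti-diagonal: 116 + 114 + 102 + 78 + ? → (4,2) = 500 − 410 = 90.
Column 2 needs 500; the known cells sum to 382, so (3,2) = 118.
Column 3 must total 500; the given cells sum to 376, so (4,3) = 124.
Row 3 must total 500; the given cells sum to 406, so (3,1) = 94.
Using row 4: 90 + 124 + 98 + 82 + ? → (4,1) = 500 − 394 = 106.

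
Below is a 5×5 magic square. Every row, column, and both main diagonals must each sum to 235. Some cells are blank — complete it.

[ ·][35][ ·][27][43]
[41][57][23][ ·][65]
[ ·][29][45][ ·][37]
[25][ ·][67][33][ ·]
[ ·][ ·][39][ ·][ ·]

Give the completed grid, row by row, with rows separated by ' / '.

Using row 2: 41 + 57 + 23 + 65 + ? → (2,4) = 235 − 186 = 49.
Column 3 must total 235; the given cells sum to 174, so (1,3) = 61.
Row 1 must total 235; the given cells sum to 166, so (1,1) = 69.
From main diagonal, 235 − (69 + 57 + 45 + 33) gives (5,5) = 31.
Column 5: 43 + 65 + 37 + 31 + ? = 235, so (4,5) = 59.
The remaining cell in row 4 is (4,2) = 235 − 184 = 51.
Using column 2: 35 + 57 + 29 + 51 + ? → (5,2) = 235 − 172 = 63.
The remaining cell in anti-diagonal is (5,1) = 235 − 188 = 47.
From row 5, 235 − (47 + 63 + 39 + 31) gives (5,4) = 55.
Using column 1: 69 + 41 + 25 + 47 + ? → (3,1) = 235 − 182 = 53.
Column 4 must total 235; the given cells sum to 164, so (3,4) = 71.

69 35 61 27 43 / 41 57 23 49 65 / 53 29 45 71 37 / 25 51 67 33 59 / 47 63 39 55 31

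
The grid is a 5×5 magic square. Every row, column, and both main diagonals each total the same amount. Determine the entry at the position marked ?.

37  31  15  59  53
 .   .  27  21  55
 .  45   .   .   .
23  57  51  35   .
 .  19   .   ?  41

47

Row 1 is complete and sums to 195; that is the magic constant.
Row 4: 23 + 57 + 51 + 35 + ? = 195, so (4,5) = 29.
Column 2 needs 195; the known cells sum to 152, so (2,2) = 43.
Column 5 needs 195; the known cells sum to 178, so (3,5) = 17.
Main diagonal: 37 + 43 + 35 + 41 + ? = 195, so (3,3) = 39.
The remaining cell in anti-diagonal is (5,1) = 195 − 170 = 25.
From row 2, 195 − (43 + 27 + 21 + 55) gives (2,1) = 49.
The remaining cell in column 1 is (3,1) = 195 − 134 = 61.
Using column 3: 15 + 27 + 39 + 51 + ? → (5,3) = 195 − 132 = 63.
The remaining cell in row 3 is (3,4) = 195 − 162 = 33.
Row 5 must total 195; the given cells sum to 148, so (5,4) = 47.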